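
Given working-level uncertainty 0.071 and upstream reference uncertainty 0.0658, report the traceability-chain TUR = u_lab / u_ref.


TUR = u_lab / u_ref
= 0.071 / 0.0658
= 1.0790

1.0790


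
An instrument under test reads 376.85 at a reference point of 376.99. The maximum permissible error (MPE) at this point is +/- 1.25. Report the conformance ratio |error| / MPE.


e = indication - reference = 376.85 - 376.99 = -0.1400
|e| = 0.1400
ratio = |e| / MPE = 0.1400 / 1.25
ratio = 0.1120

0.1120


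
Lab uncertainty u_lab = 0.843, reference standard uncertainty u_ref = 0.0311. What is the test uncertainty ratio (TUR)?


TUR = u_lab / u_ref
= 0.843 / 0.0311
= 27.1061

27.1061


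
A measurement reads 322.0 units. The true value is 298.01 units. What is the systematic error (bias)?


Systematic error = measured - true
= 322.0 - 298.01
= 23.9900

23.9900


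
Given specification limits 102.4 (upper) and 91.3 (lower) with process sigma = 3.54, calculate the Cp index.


Cp = (USL - LSL) / (6 * sigma)
= (102.4 - 91.3) / (6 * 3.54)
= 11.1000 / 21.2400
= 0.5226

0.5226


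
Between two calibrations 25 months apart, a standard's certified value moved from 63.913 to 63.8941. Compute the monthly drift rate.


rate = (v2 - v1) / months
= (63.8941 - 63.913) / 25
= -0.0189 / 25
= -7.5600e-04

-7.5600e-04


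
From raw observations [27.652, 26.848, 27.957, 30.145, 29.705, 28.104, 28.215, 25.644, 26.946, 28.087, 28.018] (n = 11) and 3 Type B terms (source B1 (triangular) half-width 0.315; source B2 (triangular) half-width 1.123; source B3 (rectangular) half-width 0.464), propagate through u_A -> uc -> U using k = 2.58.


mean = (27.652 + 26.848 + 27.957 + 30.145 + 29.705 + 28.104 + 28.215 + 25.644 + 26.946 + 28.087 + 28.018) / 11 = 27.93827273
s = sqrt(sum((x - mean)^2)/(n-1)) = 1.250711
u_A = s / sqrt(n) = 1.250711 / sqrt(11) = 0.37710356
u_B1 = 0.315 / sqrt(6) = 0.12859821
u_B2 = 1.123 / sqrt(6) = 0.45846283
u_B3 = 0.464 / sqrt(3) = 0.26789052
uc = sqrt(0.37710356^2 + 0.12859821^2 + 0.45846283^2 + 0.26789052^2) = 0.66385096
U = k * uc = 2.58 * 0.66385096
U = 1.7127

1.7127


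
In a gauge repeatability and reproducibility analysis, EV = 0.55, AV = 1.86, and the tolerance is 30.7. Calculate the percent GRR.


GRR = sqrt(EV^2 + AV^2) = sqrt(0.55^2 + 1.86^2) = 1.9396134
%GRR = GRR / tol * 100 = 1.9396134 / 30.7 * 100
%GRR = 6.3180

6.3180


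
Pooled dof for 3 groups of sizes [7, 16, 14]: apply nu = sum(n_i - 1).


nu = sum_i (n_i - 1)
nu = ((7 - 1) + (16 - 1) + (14 - 1))
nu = 6 + 15 + 13
nu = 34

34


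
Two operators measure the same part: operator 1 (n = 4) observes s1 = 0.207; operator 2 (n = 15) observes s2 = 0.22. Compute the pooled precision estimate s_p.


s_p = sqrt(((n1-1)*s1^2 + (n2-1)*s2^2) / (n1+n2-2))
numerator = (4-1)*0.207^2 + (15-1)*0.22^2 = 0.128547 + 0.6776 = 0.806147
denominator = 4 + 15 - 2 = 17
s_p^2 = 0.806147 / 17 = 0.047420412
s_p = sqrt(0.047420412) = 0.2178

0.2178


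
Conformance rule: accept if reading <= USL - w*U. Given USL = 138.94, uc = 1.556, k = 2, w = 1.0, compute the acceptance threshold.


U = k * uc = 2 * 1.556 = 3.112
guard band g = w * U = 1.0 * 3.112 = 3.112
AL = USL - g = 138.94 - 3.112
AL = 135.8280

135.8280


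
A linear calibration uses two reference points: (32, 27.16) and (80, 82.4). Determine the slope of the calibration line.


slope = (y2 - y1) / (x2 - x1)
= (82.4 - 27.16) / (80 - 32)
= 55.2400 / 48
= 1.1508

1.1508


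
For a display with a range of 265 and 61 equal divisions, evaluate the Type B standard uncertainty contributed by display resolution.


resolution = range / divisions
resolution = 265 / 61 = 4.3442623
u_res = resolution / (2*sqrt(3))
u_res = 4.3442623 / 3.4641016
u_res = 1.2541

1.2541


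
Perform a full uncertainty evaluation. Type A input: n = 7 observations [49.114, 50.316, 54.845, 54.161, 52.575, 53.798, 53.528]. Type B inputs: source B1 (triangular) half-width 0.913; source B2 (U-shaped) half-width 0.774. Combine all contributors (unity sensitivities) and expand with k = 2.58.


mean = (49.114 + 50.316 + 54.845 + 54.161 + 52.575 + 53.798 + 53.528) / 7 = 52.61957143
s = sqrt(sum((x - mean)^2)/(n-1)) = 2.1268102
u_A = s / sqrt(n) = 2.1268102 / sqrt(7) = 0.8038587
u_B1 = 0.913 / sqrt(6) = 0.37273069
u_B2 = 0.774 / sqrt(2) = 0.54730065
uc = sqrt(0.8038587^2 + 0.37273069^2 + 0.54730065^2) = 1.0414677
U = k * uc = 2.58 * 1.0414677
U = 2.6870

2.6870


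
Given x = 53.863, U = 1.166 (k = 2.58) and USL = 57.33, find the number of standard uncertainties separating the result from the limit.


u = U / k = 1.166 / 2.58 = 0.45193798
margin = |USL - x| = |57.33 - 53.863| = 3.467
z = margin / u = 3.467 / 0.45193798
z = 7.6714

7.6714


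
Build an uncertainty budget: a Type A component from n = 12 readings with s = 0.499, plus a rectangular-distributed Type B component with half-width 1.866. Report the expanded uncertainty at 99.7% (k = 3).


u_A = s / sqrt(n) = 0.499 / sqrt(12) = 0.14404889
u_B = half_width / sqrt(3) = 1.866 / sqrt(3) = 1.0773356
uc = sqrt(u_A^2 + u_B^2) = sqrt(0.14404889^2 + 1.0773356^2) = 1.0869232
U = k * uc = 3 * 1.0869232
U = 3.2608

3.2608


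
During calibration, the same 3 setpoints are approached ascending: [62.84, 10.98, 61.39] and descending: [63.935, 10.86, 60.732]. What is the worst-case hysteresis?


|62.84 - 63.935| = 1.0950
|10.98 - 10.86| = 0.1200
|61.39 - 60.732| = 0.6580
hysteresis = max(diffs) = 1.0950

1.0950


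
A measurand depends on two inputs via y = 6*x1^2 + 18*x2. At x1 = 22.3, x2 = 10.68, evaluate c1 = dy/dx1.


y = 6*x1^2 + 18*x2
dy/dx1 = 2*6*x1
Evaluate at x1 = 22.3: c1 = 12 * 22.3
c1 = 267.6000

267.6000


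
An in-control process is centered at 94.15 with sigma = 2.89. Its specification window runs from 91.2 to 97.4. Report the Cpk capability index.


Cpu = (USL - mean) / (3*sigma) = (97.4 - 94.15) / (3*2.89) = 0.3749
Cpl = (mean - LSL) / (3*sigma) = (94.15 - 91.2) / (3*2.89) = 0.3403
Cpk = min(Cpu, Cpl) = 0.3403

0.3403


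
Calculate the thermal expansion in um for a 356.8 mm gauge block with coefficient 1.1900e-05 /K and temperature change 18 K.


dL = L * alpha * dT
= 356.8 * 1.1900e-05 * 18
= 0.0764266 mm
dL_um = 0.0764266 * 1000 = 76.4266 um

76.4266


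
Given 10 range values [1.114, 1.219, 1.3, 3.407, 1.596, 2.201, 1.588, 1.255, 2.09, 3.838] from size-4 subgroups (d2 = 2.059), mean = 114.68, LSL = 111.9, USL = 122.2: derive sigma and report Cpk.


R_bar = (1.114 + 1.219 + 1.3 + 3.407 + 1.596 + 2.201 + 1.588 + 1.255 + 2.09 + 3.838) / 10 = 1.9608
sigma = R_bar / d2 = 1.9608 / 2.059 = 0.95230695
Cp = (USL - LSL)/(6*sigma) = (122.2 - 111.9)/(6*0.95230695) = 1.8026
Cpu = (122.2 - 114.68)/(3*0.95230695) = 2.6322
Cpl = (114.68 - 111.9)/(3*0.95230695) = 0.9731
Cpk = min(Cpu, Cpl) = 0.9731

0.9731


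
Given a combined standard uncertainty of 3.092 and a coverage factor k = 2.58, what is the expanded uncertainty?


U = k * uc
U = 2.58 * 3.092
U = 7.9774

7.9774


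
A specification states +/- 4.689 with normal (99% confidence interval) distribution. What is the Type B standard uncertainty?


u_B = half_width / 2.576
u_B = 4.689 / 2.576
u_B = 1.8203

1.8203


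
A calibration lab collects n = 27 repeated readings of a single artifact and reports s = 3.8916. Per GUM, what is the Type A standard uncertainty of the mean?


u_A = s / sqrt(n)
u_A = 3.8916 / sqrt(27)
u_A = 3.8916 / 5.1961524
u_A = 0.7489

0.7489


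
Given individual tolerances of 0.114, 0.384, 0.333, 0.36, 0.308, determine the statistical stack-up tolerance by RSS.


RSS = sqrt(0.114^2 + 0.384^2 + 0.333^2 + 0.36^2 + 0.308^2)
= sqrt(0.495805)
= 0.7041

0.7041


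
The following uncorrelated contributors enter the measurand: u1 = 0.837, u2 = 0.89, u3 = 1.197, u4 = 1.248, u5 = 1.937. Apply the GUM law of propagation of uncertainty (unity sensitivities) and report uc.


uc = sqrt(0.837^2 + 0.89^2 + 1.197^2 + 1.248^2 + 1.937^2)
uc = sqrt(8.234951)
uc = 2.8697

2.8697


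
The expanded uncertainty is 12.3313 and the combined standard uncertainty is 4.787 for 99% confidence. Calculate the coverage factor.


k = U / uc
k = 12.3313 / 4.787
k = 2.576

2.576


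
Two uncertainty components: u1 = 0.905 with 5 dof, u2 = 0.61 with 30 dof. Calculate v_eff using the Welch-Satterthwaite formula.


uc = sqrt(u1^2 + u2^2) = sqrt(0.905^2 + 0.61^2) = 1.0913867
v_eff = uc^4 / (u1^4/v1 + u2^4/v2)
= 1.0913867^4 / (0.905^4/5 + 0.61^4/30)
= 1.4187786 / 0.13877567
v_eff = 10.2235

10.2235


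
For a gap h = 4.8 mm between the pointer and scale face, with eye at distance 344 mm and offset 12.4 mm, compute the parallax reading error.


error = h * offset / d
= 4.8 * 12.4 / 344
= 0.1730

0.1730


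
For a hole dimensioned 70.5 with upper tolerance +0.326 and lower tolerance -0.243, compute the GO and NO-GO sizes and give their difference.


GO = nominal - lower_tol (smallest hole = maximum material condition)
GO = 70.5 - 0.243 = 70.257
NO-GO = nominal + upper_tol (largest hole = least material condition)
NO-GO = 70.5 + 0.326 = 70.826
spread = NO-GO - GO = 70.826 - 70.257 = 0.5690

0.5690


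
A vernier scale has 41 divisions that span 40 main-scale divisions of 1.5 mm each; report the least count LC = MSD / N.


LC = MSD / n_div
= 1.5 / 41
= 0.0366

0.0366


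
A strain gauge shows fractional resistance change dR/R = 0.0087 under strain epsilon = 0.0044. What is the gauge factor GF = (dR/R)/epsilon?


GF = (dR/R) / epsilon
= 0.0087 / 0.0044
= 1.9773

1.9773


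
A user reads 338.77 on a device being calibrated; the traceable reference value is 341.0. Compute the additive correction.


Correction = standard - reading
= 341.0 - 338.77
= 2.2300

2.2300


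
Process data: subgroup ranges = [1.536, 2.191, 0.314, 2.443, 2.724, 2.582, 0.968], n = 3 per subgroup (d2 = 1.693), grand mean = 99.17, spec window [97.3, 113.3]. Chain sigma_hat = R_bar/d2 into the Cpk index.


R_bar = (1.536 + 2.191 + 0.314 + 2.443 + 2.724 + 2.582 + 0.968) / 7 = 1.8225714
sigma = R_bar / d2 = 1.8225714 / 1.693 = 1.0765336
Cp = (USL - LSL)/(6*sigma) = (113.3 - 97.3)/(6*1.0765336) = 2.4771
Cpu = (113.3 - 99.17)/(3*1.0765336) = 4.3752
Cpl = (99.17 - 97.3)/(3*1.0765336) = 0.5790
Cpk = min(Cpu, Cpl) = 0.5790

0.5790


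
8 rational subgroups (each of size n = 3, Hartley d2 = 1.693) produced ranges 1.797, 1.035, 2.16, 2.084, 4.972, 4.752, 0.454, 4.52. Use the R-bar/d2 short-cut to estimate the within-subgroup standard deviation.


R_bar = (1.797 + 1.035 + 2.16 + 2.084 + 4.972 + 4.752 + 0.454 + 4.52) / 8
R_bar = 21.774 / 8 = 2.72175
sigma_hat = R_bar / d2 = 2.72175 / 1.693 = 1.6076

1.6076


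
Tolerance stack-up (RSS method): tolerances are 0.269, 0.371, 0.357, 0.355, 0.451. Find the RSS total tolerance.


RSS = sqrt(0.269^2 + 0.371^2 + 0.357^2 + 0.355^2 + 0.451^2)
= sqrt(0.666877)
= 0.8166

0.8166


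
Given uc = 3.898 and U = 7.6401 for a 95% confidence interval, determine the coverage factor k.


k = U / uc
k = 7.6401 / 3.898
k = 1.96

1.96


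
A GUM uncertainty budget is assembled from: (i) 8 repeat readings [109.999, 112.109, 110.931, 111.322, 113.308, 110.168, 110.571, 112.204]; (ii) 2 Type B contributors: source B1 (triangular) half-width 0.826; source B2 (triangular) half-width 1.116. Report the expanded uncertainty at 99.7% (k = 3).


mean = (109.999 + 112.109 + 110.931 + 111.322 + 113.308 + 110.168 + 110.571 + 112.204) / 8 = 111.3265
s = sqrt(sum((x - mean)^2)/(n-1)) = 1.1426944
u_A = s / sqrt(n) = 1.1426944 / sqrt(8) = 0.40400348
u_B1 = 0.826 / sqrt(6) = 0.33721309
u_B2 = 1.116 / sqrt(6) = 0.45560509
uc = sqrt(0.40400348^2 + 0.33721309^2 + 0.45560509^2) = 0.69606571
U = k * uc = 3 * 0.69606571
U = 2.0882

2.0882


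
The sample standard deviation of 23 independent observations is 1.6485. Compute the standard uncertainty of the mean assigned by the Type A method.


u_A = s / sqrt(n)
u_A = 1.6485 / sqrt(23)
u_A = 1.6485 / 4.7958315
u_A = 0.3437

0.3437


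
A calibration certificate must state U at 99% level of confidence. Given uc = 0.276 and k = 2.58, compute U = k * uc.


U = k * uc
U = 2.58 * 0.276
U = 0.7121

0.7121


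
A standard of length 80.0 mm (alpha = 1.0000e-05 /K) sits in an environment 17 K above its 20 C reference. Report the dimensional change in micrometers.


dL = L * alpha * dT
= 80.0 * 1.0000e-05 * 17
= 0.0136000 mm
dL_um = 0.0136000 * 1000 = 13.6000 um

13.6000


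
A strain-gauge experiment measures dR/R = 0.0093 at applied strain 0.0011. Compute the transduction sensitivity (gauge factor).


GF = (dR/R) / epsilon
= 0.0093 / 0.0011
= 8.4545

8.4545


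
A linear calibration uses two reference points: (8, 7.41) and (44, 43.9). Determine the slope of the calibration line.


slope = (y2 - y1) / (x2 - x1)
= (43.9 - 7.41) / (44 - 8)
= 36.4900 / 36
= 1.0136

1.0136


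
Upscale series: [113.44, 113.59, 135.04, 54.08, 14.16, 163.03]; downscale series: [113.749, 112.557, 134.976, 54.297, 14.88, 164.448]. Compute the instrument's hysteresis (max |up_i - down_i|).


|113.44 - 113.749| = 0.3090
|113.59 - 112.557| = 1.0330
|135.04 - 134.976| = 0.0640
|54.08 - 54.297| = 0.2170
|14.16 - 14.88| = 0.7200
|163.03 - 164.448| = 1.4180
hysteresis = max(diffs) = 1.4180

1.4180


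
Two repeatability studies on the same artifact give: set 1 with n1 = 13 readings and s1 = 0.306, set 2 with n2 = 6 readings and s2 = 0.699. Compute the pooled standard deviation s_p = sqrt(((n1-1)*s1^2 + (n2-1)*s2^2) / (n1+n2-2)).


s_p = sqrt(((n1-1)*s1^2 + (n2-1)*s2^2) / (n1+n2-2))
numerator = (13-1)*0.306^2 + (6-1)*0.699^2 = 1.123632 + 2.443005 = 3.566637
denominator = 13 + 6 - 2 = 17
s_p^2 = 3.566637 / 17 = 0.20980218
s_p = sqrt(0.20980218) = 0.4580

0.4580


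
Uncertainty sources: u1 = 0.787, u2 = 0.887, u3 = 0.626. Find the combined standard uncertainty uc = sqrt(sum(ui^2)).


uc = sqrt(0.787^2 + 0.887^2 + 0.626^2)
uc = sqrt(1.798014)
uc = 1.3409

1.3409


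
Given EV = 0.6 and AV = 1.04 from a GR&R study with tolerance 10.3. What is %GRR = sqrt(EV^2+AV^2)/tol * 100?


GRR = sqrt(EV^2 + AV^2) = sqrt(0.6^2 + 1.04^2) = 1.2006665
%GRR = GRR / tol * 100 = 1.2006665 / 10.3 * 100
%GRR = 11.6570

11.6570


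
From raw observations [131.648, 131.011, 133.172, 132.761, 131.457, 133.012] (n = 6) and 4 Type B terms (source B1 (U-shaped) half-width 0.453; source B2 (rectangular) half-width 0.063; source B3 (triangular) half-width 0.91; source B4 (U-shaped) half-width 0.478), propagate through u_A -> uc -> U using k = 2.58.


mean = (131.648 + 131.011 + 133.172 + 132.761 + 131.457 + 133.012) / 6 = 132.1768333
s = sqrt(sum((x - mean)^2)/(n-1)) = 0.91499758
u_A = s / sqrt(n) = 0.91499758 / sqrt(6) = 0.3735462
u_B1 = 0.453 / sqrt(2) = 0.32031937
u_B2 = 0.063 / sqrt(3) = 0.036373067
u_B3 = 0.91 / sqrt(6) = 0.37150594
u_B4 = 0.478 / sqrt(2) = 0.33799704
uc = sqrt(0.3735462^2 + 0.32031937^2 + 0.036373067^2 + 0.37150594^2 + 0.33799704^2) = 0.70407594
U = k * uc = 2.58 * 0.70407594
U = 1.8165

1.8165


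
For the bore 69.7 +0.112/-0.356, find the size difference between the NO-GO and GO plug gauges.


GO = nominal - lower_tol (smallest hole = maximum material condition)
GO = 69.7 - 0.356 = 69.344
NO-GO = nominal + upper_tol (largest hole = least material condition)
NO-GO = 69.7 + 0.112 = 69.812
spread = NO-GO - GO = 69.812 - 69.344 = 0.4680

0.4680


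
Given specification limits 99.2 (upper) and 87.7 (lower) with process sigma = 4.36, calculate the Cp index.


Cp = (USL - LSL) / (6 * sigma)
= (99.2 - 87.7) / (6 * 4.36)
= 11.5000 / 26.1600
= 0.4396

0.4396


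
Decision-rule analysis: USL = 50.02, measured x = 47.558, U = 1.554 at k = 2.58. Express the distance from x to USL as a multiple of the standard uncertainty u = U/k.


u = U / k = 1.554 / 2.58 = 0.60232558
margin = |USL - x| = |50.02 - 47.558| = 2.462
z = margin / u = 2.462 / 0.60232558
z = 4.0875

4.0875


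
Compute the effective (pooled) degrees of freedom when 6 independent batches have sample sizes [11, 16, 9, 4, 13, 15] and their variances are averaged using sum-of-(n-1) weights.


nu = sum_i (n_i - 1)
nu = ((11 - 1) + (16 - 1) + (9 - 1) + (4 - 1) + (13 - 1) + (15 - 1))
nu = 10 + 15 + 8 + 3 + 12 + 14
nu = 62

62


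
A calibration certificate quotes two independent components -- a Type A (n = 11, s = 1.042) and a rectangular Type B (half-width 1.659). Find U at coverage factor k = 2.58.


u_A = s / sqrt(n) = 1.042 / sqrt(11) = 0.31417482
u_B = half_width / sqrt(3) = 1.659 / sqrt(3) = 0.9578241
uc = sqrt(u_A^2 + u_B^2) = sqrt(0.31417482^2 + 0.9578241^2) = 1.0080341
U = k * uc = 2.58 * 1.0080341
U = 2.6007

2.6007


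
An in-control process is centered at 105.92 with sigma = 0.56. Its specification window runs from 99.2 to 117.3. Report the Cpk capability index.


Cpu = (USL - mean) / (3*sigma) = (117.3 - 105.92) / (3*0.56) = 6.7738
Cpl = (mean - LSL) / (3*sigma) = (105.92 - 99.2) / (3*0.56) = 4.0000
Cpk = min(Cpu, Cpl) = 4.0000

4.0000


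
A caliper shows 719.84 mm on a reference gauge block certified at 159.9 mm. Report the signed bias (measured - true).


Systematic error = measured - true
= 719.84 - 159.9
= 559.9400

559.9400


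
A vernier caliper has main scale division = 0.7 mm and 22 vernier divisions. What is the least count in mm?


LC = MSD / n_div
= 0.7 / 22
= 0.0318

0.0318


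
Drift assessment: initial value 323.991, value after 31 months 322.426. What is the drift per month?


rate = (v2 - v1) / months
= (322.426 - 323.991) / 31
= -1.5650 / 31
= -0.0505

-0.0505


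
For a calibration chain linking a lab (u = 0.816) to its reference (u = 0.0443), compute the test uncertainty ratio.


TUR = u_lab / u_ref
= 0.816 / 0.0443
= 18.4199

18.4199


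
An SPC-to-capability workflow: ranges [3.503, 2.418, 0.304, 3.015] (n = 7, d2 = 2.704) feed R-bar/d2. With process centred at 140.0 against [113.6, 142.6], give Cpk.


R_bar = (3.503 + 2.418 + 0.304 + 3.015) / 4 = 2.31
sigma = R_bar / d2 = 2.31 / 2.704 = 0.85428994
Cp = (USL - LSL)/(6*sigma) = (142.6 - 113.6)/(6*0.85428994) = 5.6577
Cpu = (142.6 - 140.0)/(3*0.85428994) = 1.0145
Cpl = (140.0 - 113.6)/(3*0.85428994) = 10.3010
Cpk = min(Cpu, Cpl) = 1.0145

1.0145


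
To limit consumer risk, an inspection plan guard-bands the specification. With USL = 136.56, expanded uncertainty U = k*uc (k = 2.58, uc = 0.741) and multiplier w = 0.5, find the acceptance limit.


U = k * uc = 2.58 * 0.741 = 1.91178
guard band g = w * U = 0.5 * 1.91178 = 0.95589
AL = USL - g = 136.56 - 0.95589
AL = 135.6041

135.6041


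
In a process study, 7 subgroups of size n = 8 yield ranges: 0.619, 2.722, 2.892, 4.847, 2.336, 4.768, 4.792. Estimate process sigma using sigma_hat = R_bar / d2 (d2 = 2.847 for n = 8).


R_bar = (0.619 + 2.722 + 2.892 + 4.847 + 2.336 + 4.768 + 4.792) / 7
R_bar = 22.976 / 7 = 3.2822857
sigma_hat = R_bar / d2 = 3.2822857 / 2.847 = 1.1529

1.1529


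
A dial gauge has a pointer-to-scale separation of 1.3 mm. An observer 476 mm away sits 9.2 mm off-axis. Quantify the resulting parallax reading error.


error = h * offset / d
= 1.3 * 9.2 / 476
= 0.0251

0.0251


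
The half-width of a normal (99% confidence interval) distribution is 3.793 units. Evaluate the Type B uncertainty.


u_B = half_width / 2.576
u_B = 3.793 / 2.576
u_B = 1.4724

1.4724


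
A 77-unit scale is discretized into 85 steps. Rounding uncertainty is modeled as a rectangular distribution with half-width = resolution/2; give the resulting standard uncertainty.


resolution = range / divisions
resolution = 77 / 85 = 0.90588235
u_res = resolution / (2*sqrt(3))
u_res = 0.90588235 / 3.4641016
u_res = 0.2615

0.2615


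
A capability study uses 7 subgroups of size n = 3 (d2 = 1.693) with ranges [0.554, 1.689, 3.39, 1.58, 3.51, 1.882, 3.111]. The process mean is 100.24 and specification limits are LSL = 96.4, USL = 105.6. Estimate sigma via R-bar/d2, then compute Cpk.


R_bar = (0.554 + 1.689 + 3.39 + 1.58 + 3.51 + 1.882 + 3.111) / 7 = 2.2451429
sigma = R_bar / d2 = 2.2451429 / 1.693 = 1.3261328
Cp = (USL - LSL)/(6*sigma) = (105.6 - 96.4)/(6*1.3261328) = 1.1562
Cpu = (105.6 - 100.24)/(3*1.3261328) = 1.3473
Cpl = (100.24 - 96.4)/(3*1.3261328) = 0.9652
Cpk = min(Cpu, Cpl) = 0.9652

0.9652


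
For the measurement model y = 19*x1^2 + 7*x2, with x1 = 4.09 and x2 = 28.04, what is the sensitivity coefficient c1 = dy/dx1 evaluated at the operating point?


y = 19*x1^2 + 7*x2
dy/dx1 = 2*19*x1
Evaluate at x1 = 4.09: c1 = 38 * 4.09
c1 = 155.4200

155.4200


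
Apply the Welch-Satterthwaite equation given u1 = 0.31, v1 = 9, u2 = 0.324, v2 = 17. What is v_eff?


uc = sqrt(u1^2 + u2^2) = sqrt(0.31^2 + 0.324^2) = 0.44841499
v_eff = uc^4 / (u1^4/v1 + u2^4/v2)
= 0.44841499^4 / (0.31^4/9 + 0.324^4/17)
= 0.040431559 / 0.0016743674
v_eff = 24.1474

24.1474


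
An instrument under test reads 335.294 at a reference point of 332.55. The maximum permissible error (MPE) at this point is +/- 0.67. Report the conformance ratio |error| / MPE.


e = indication - reference = 335.294 - 332.55 = 2.7440
|e| = 2.7440
ratio = |e| / MPE = 2.7440 / 0.67
ratio = 4.0955

4.0955


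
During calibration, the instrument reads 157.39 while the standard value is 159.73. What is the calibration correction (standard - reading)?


Correction = standard - reading
= 159.73 - 157.39
= 2.3400

2.3400


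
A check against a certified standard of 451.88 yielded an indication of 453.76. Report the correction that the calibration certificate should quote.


Correction = standard - reading
= 451.88 - 453.76
= -1.8800

-1.8800


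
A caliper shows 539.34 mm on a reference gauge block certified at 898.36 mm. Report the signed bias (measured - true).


Systematic error = measured - true
= 539.34 - 898.36
= -359.0200

-359.0200


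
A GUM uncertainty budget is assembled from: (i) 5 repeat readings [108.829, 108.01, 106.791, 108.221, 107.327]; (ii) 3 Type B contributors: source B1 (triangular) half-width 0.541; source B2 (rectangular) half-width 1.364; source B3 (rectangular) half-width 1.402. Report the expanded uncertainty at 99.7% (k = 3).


mean = (108.829 + 108.01 + 106.791 + 108.221 + 107.327) / 5 = 107.8356
s = sqrt(sum((x - mean)^2)/(n-1)) = 0.79304086
u_A = s / sqrt(n) = 0.79304086 / sqrt(5) = 0.35465865
u_B1 = 0.541 / sqrt(6) = 0.22086233
u_B2 = 1.364 / sqrt(3) = 0.78750577
u_B3 = 1.402 / sqrt(3) = 0.80944508
uc = sqrt(0.35465865^2 + 0.22086233^2 + 0.78750577^2 + 0.80944508^2) = 1.2041302
U = k * uc = 3 * 1.2041302
U = 3.6124

3.6124


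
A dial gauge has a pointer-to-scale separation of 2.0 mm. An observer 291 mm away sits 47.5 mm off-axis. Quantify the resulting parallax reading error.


error = h * offset / d
= 2.0 * 47.5 / 291
= 0.3265

0.3265


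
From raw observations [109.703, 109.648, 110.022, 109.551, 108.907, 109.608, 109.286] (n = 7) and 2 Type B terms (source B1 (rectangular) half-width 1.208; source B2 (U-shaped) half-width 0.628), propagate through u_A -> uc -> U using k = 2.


mean = (109.703 + 109.648 + 110.022 + 109.551 + 108.907 + 109.608 + 109.286) / 7 = 109.5321429
s = sqrt(sum((x - mean)^2)/(n-1)) = 0.35120622
u_A = s / sqrt(n) = 0.35120622 / sqrt(7) = 0.13274347
u_B1 = 1.208 / sqrt(3) = 0.69743913
u_B2 = 0.628 / sqrt(2) = 0.44406306
uc = sqrt(0.13274347^2 + 0.69743913^2 + 0.44406306^2) = 0.83739726
U = k * uc = 2 * 0.83739726
U = 1.6748

1.6748


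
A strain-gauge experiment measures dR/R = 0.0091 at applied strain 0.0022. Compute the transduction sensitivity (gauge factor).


GF = (dR/R) / epsilon
= 0.0091 / 0.0022
= 4.1364

4.1364


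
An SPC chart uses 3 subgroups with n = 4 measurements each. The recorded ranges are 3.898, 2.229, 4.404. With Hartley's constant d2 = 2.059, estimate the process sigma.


R_bar = (3.898 + 2.229 + 4.404) / 3
R_bar = 10.531 / 3 = 3.5103333
sigma_hat = R_bar / d2 = 3.5103333 / 2.059 = 1.7049

1.7049


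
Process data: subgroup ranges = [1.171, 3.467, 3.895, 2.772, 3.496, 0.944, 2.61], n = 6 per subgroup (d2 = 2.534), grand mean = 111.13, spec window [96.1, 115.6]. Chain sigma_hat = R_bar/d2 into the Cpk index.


R_bar = (1.171 + 3.467 + 3.895 + 2.772 + 3.496 + 0.944 + 2.61) / 7 = 2.6221429
sigma = R_bar / d2 = 2.6221429 / 2.534 = 1.0347841
Cp = (USL - LSL)/(6*sigma) = (115.6 - 96.1)/(6*1.0347841) = 3.1408
Cpu = (115.6 - 111.13)/(3*1.0347841) = 1.4399
Cpl = (111.13 - 96.1)/(3*1.0347841) = 4.8416
Cpk = min(Cpu, Cpl) = 1.4399

1.4399


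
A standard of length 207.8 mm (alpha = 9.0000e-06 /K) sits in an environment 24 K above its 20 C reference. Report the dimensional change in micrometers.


dL = L * alpha * dT
= 207.8 * 9.0000e-06 * 24
= 0.0448848 mm
dL_um = 0.0448848 * 1000 = 44.8848 um

44.8848


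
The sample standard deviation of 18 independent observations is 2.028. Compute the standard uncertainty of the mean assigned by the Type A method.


u_A = s / sqrt(n)
u_A = 2.028 / sqrt(18)
u_A = 2.028 / 4.2426407
u_A = 0.4780

0.4780


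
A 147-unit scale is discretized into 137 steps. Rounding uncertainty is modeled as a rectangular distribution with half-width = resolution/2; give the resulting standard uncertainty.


resolution = range / divisions
resolution = 147 / 137 = 1.0729927
u_res = resolution / (2*sqrt(3))
u_res = 1.0729927 / 3.4641016
u_res = 0.3097

0.3097


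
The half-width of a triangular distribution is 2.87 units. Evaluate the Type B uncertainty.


u_B = half_width / sqrt(6)
u_B = 2.87 / 2.4494897
u_B = 1.1717

1.1717


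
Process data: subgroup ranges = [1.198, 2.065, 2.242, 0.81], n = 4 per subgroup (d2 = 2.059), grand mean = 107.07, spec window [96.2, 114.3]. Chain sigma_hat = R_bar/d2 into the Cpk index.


R_bar = (1.198 + 2.065 + 2.242 + 0.81) / 4 = 1.57875
sigma = R_bar / d2 = 1.57875 / 2.059 = 0.76675571
Cp = (USL - LSL)/(6*sigma) = (114.3 - 96.2)/(6*0.76675571) = 3.9343
Cpu = (114.3 - 107.07)/(3*0.76675571) = 3.1431
Cpl = (107.07 - 96.2)/(3*0.76675571) = 4.7255
Cpk = min(Cpu, Cpl) = 3.1431

3.1431


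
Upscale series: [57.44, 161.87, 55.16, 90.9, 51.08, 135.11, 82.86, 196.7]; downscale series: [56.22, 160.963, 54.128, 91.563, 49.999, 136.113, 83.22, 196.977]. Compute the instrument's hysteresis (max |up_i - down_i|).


|57.44 - 56.22| = 1.2200
|161.87 - 160.963| = 0.9070
|55.16 - 54.128| = 1.0320
|90.9 - 91.563| = 0.6630
|51.08 - 49.999| = 1.0810
|135.11 - 136.113| = 1.0030
|82.86 - 83.22| = 0.3600
|196.7 - 196.977| = 0.2770
hysteresis = max(diffs) = 1.2200

1.2200


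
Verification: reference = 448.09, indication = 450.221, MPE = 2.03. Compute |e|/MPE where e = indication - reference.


e = indication - reference = 450.221 - 448.09 = 2.1310
|e| = 2.1310
ratio = |e| / MPE = 2.1310 / 2.03
ratio = 1.0498

1.0498


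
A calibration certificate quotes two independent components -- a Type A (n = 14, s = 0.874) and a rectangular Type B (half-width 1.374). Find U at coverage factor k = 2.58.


u_A = s / sqrt(n) = 0.874 / sqrt(14) = 0.23358633
u_B = half_width / sqrt(3) = 1.374 / sqrt(3) = 0.79327927
uc = sqrt(u_A^2 + u_B^2) = sqrt(0.23358633^2 + 0.79327927^2) = 0.826955
U = k * uc = 2.58 * 0.826955
U = 2.1335

2.1335


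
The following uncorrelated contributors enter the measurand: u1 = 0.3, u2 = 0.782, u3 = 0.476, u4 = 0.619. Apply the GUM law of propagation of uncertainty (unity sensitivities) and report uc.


uc = sqrt(0.3^2 + 0.782^2 + 0.476^2 + 0.619^2)
uc = sqrt(1.311261)
uc = 1.1451

1.1451


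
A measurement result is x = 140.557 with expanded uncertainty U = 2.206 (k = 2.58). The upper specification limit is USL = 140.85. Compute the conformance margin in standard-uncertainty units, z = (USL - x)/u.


u = U / k = 2.206 / 2.58 = 0.85503876
margin = |USL - x| = |140.85 - 140.557| = 0.293
z = margin / u = 0.293 / 0.85503876
z = 0.3427

0.3427


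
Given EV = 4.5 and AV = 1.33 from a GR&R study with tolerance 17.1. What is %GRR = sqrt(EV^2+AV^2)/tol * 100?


GRR = sqrt(EV^2 + AV^2) = sqrt(4.5^2 + 1.33^2) = 4.6924301
%GRR = GRR / tol * 100 = 4.6924301 / 17.1 * 100
%GRR = 27.4411

27.4411


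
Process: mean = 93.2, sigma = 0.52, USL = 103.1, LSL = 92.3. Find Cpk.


Cpu = (USL - mean) / (3*sigma) = (103.1 - 93.2) / (3*0.52) = 6.3462
Cpl = (mean - LSL) / (3*sigma) = (93.2 - 92.3) / (3*0.52) = 0.5769
Cpk = min(Cpu, Cpl) = 0.5769

0.5769


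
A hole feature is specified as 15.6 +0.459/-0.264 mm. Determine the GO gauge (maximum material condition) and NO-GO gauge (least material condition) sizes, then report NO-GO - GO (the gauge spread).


GO = nominal - lower_tol (smallest hole = maximum material condition)
GO = 15.6 - 0.264 = 15.336
NO-GO = nominal + upper_tol (largest hole = least material condition)
NO-GO = 15.6 + 0.459 = 16.059
spread = NO-GO - GO = 16.059 - 15.336 = 0.7230

0.7230


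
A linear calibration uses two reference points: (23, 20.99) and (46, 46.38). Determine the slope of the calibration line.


slope = (y2 - y1) / (x2 - x1)
= (46.38 - 20.99) / (46 - 23)
= 25.3900 / 23
= 1.1039

1.1039


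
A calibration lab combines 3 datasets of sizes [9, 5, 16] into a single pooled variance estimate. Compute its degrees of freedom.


nu = sum_i (n_i - 1)
nu = ((9 - 1) + (5 - 1) + (16 - 1))
nu = 8 + 4 + 15
nu = 27

27


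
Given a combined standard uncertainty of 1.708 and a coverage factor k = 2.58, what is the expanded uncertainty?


U = k * uc
U = 2.58 * 1.708
U = 4.4066

4.4066


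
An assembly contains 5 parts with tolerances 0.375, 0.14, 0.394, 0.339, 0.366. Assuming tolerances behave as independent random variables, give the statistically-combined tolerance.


RSS = sqrt(0.375^2 + 0.14^2 + 0.394^2 + 0.339^2 + 0.366^2)
= sqrt(0.564338)
= 0.7512

0.7512


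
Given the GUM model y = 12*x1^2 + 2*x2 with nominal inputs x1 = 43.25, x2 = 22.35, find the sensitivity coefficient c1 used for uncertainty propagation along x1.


y = 12*x1^2 + 2*x2
dy/dx1 = 2*12*x1
Evaluate at x1 = 43.25: c1 = 24 * 43.25
c1 = 1038.0000

1038.0000


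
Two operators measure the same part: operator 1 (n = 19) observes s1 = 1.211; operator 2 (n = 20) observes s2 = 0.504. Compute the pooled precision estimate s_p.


s_p = sqrt(((n1-1)*s1^2 + (n2-1)*s2^2) / (n1+n2-2))
numerator = (19-1)*1.211^2 + (20-1)*0.504^2 = 26.397378 + 4.826304 = 31.223682
denominator = 19 + 20 - 2 = 37
s_p^2 = 31.223682 / 37 = 0.8438833
s_p = sqrt(0.8438833) = 0.9186

0.9186


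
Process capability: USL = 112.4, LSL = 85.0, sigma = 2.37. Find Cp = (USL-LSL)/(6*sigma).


Cp = (USL - LSL) / (6 * sigma)
= (112.4 - 85.0) / (6 * 2.37)
= 27.4000 / 14.2200
= 1.9269

1.9269


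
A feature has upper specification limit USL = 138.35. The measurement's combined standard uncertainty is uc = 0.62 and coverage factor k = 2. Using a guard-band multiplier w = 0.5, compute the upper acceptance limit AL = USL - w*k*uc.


U = k * uc = 2 * 0.62 = 1.24
guard band g = w * U = 0.5 * 1.24 = 0.62
AL = USL - g = 138.35 - 0.62
AL = 137.7300

137.7300


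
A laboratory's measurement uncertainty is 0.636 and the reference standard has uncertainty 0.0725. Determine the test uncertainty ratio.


TUR = u_lab / u_ref
= 0.636 / 0.0725
= 8.7724

8.7724


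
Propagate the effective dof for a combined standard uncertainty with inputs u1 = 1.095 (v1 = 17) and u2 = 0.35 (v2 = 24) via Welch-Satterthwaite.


uc = sqrt(u1^2 + u2^2) = sqrt(1.095^2 + 0.35^2) = 1.149576
v_eff = uc^4 / (u1^4/v1 + u2^4/v2)
= 1.149576^4 / (1.095^4/17 + 0.35^4/24)
= 1.7464283 / 0.085193552
v_eff = 20.4995

20.4995


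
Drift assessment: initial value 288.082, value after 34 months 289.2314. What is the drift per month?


rate = (v2 - v1) / months
= (289.2314 - 288.082) / 34
= 1.1494 / 34
= 0.0338

0.0338


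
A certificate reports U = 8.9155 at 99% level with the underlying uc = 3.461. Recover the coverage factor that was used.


k = U / uc
k = 8.9155 / 3.461
k = 2.576

2.576


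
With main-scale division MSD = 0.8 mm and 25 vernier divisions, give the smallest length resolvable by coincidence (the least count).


LC = MSD / n_div
= 0.8 / 25
= 0.0320

0.0320


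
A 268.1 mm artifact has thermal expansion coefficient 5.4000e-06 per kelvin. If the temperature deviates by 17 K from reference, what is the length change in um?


dL = L * alpha * dT
= 268.1 * 5.4000e-06 * 17
= 0.0246116 mm
dL_um = 0.0246116 * 1000 = 24.6116 um

24.6116


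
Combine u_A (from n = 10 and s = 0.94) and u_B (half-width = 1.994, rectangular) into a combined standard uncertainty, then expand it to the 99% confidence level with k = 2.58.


u_A = s / sqrt(n) = 0.94 / sqrt(10) = 0.2972541
u_B = half_width / sqrt(3) = 1.994 / sqrt(3) = 1.1512364
uc = sqrt(u_A^2 + u_B^2) = sqrt(0.2972541^2 + 1.1512364^2) = 1.1889934
U = k * uc = 2.58 * 1.1889934
U = 3.0676

3.0676


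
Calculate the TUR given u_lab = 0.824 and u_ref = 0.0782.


TUR = u_lab / u_ref
= 0.824 / 0.0782
= 10.5371

10.5371


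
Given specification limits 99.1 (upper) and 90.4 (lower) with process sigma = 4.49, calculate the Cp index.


Cp = (USL - LSL) / (6 * sigma)
= (99.1 - 90.4) / (6 * 4.49)
= 8.7000 / 26.9400
= 0.3229

0.3229


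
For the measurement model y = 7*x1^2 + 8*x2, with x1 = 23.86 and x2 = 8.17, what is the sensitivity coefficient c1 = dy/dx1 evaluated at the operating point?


y = 7*x1^2 + 8*x2
dy/dx1 = 2*7*x1
Evaluate at x1 = 23.86: c1 = 14 * 23.86
c1 = 334.0400

334.0400


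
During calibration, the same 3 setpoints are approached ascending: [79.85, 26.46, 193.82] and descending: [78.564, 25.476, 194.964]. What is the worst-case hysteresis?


|79.85 - 78.564| = 1.2860
|26.46 - 25.476| = 0.9840
|193.82 - 194.964| = 1.1440
hysteresis = max(diffs) = 1.2860

1.2860


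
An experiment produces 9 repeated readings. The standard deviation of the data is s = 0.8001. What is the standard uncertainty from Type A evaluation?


u_A = s / sqrt(n)
u_A = 0.8001 / sqrt(9)
u_A = 0.8001 / 3
u_A = 0.2667

0.2667


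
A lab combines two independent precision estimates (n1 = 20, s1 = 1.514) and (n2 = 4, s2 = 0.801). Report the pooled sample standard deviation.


s_p = sqrt(((n1-1)*s1^2 + (n2-1)*s2^2) / (n1+n2-2))
numerator = (20-1)*1.514^2 + (4-1)*0.801^2 = 43.551724 + 1.924803 = 45.476527
denominator = 20 + 4 - 2 = 22
s_p^2 = 45.476527 / 22 = 2.0671149
s_p = sqrt(2.0671149) = 1.4377

1.4377


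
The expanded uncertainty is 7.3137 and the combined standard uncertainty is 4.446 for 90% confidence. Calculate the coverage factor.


k = U / uc
k = 7.3137 / 4.446
k = 1.645

1.645


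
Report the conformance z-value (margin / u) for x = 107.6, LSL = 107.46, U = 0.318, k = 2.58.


u = U / k = 0.318 / 2.58 = 0.12325581
margin = |LSL - x| = |107.46 - 107.6| = 0.14
z = margin / u = 0.14 / 0.12325581
z = 1.1358

1.1358


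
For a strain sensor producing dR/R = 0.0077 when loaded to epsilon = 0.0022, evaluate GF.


GF = (dR/R) / epsilon
= 0.0077 / 0.0022
= 3.5000

3.5000


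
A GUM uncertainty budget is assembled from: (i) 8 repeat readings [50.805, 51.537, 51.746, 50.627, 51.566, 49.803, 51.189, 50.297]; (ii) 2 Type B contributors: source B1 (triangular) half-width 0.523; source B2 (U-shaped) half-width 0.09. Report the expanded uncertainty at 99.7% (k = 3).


mean = (50.805 + 51.537 + 51.746 + 50.627 + 51.566 + 49.803 + 51.189 + 50.297) / 8 = 50.94625
s = sqrt(sum((x - mean)^2)/(n-1)) = 0.68473368
u_A = s / sqrt(n) = 0.68473368 / sqrt(8) = 0.24208991
u_B1 = 0.523 / sqrt(6) = 0.21351386
u_B2 = 0.09 / sqrt(2) = 0.06363961
uc = sqrt(0.24208991^2 + 0.21351386^2 + 0.06363961^2) = 0.32900713
U = k * uc = 3 * 0.32900713
U = 0.9870

0.9870


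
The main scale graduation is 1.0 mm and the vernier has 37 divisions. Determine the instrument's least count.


LC = MSD / n_div
= 1.0 / 37
= 0.0270

0.0270


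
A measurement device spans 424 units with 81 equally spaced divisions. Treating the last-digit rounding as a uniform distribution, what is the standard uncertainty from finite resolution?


resolution = range / divisions
resolution = 424 / 81 = 5.2345679
u_res = resolution / (2*sqrt(3))
u_res = 5.2345679 / 3.4641016
u_res = 1.5111

1.5111


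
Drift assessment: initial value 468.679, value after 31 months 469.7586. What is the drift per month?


rate = (v2 - v1) / months
= (469.7586 - 468.679) / 31
= 1.0796 / 31
= 0.0348

0.0348


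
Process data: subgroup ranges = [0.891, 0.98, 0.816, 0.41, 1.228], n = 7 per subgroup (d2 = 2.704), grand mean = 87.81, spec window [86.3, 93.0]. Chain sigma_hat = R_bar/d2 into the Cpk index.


R_bar = (0.891 + 0.98 + 0.816 + 0.41 + 1.228) / 5 = 0.865
sigma = R_bar / d2 = 0.865 / 2.704 = 0.31989645
Cp = (USL - LSL)/(6*sigma) = (93.0 - 86.3)/(6*0.31989645) = 3.4907
Cpu = (93.0 - 87.81)/(3*0.31989645) = 5.4080
Cpl = (87.81 - 86.3)/(3*0.31989645) = 1.5734
Cpk = min(Cpu, Cpl) = 1.5734

1.5734


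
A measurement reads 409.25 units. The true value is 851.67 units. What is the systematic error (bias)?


Systematic error = measured - true
= 409.25 - 851.67
= -442.4200

-442.4200


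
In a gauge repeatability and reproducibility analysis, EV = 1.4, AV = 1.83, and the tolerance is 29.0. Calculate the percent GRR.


GRR = sqrt(EV^2 + AV^2) = sqrt(1.4^2 + 1.83^2) = 2.304105
%GRR = GRR / tol * 100 = 2.304105 / 29.0 * 100
%GRR = 7.9452

7.9452


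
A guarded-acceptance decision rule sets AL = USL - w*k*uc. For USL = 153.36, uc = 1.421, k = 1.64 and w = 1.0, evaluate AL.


U = k * uc = 1.64 * 1.421 = 2.33044
guard band g = w * U = 1.0 * 2.33044 = 2.33044
AL = USL - g = 153.36 - 2.33044
AL = 151.0296

151.0296


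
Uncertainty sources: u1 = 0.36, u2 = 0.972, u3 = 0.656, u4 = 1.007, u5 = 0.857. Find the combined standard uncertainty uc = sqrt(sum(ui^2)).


uc = sqrt(0.36^2 + 0.972^2 + 0.656^2 + 1.007^2 + 0.857^2)
uc = sqrt(3.253218)
uc = 1.8037

1.8037


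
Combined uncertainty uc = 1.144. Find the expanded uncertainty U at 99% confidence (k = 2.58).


U = k * uc
U = 2.58 * 1.144
U = 2.9515

2.9515


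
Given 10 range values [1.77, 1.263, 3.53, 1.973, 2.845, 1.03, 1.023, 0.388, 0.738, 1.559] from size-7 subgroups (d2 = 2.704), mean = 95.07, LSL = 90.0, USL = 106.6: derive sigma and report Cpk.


R_bar = (1.77 + 1.263 + 3.53 + 1.973 + 2.845 + 1.03 + 1.023 + 0.388 + 0.738 + 1.559) / 10 = 1.6119
sigma = R_bar / d2 = 1.6119 / 2.704 = 0.59611686
Cp = (USL - LSL)/(6*sigma) = (106.6 - 90.0)/(6*0.59611686) = 4.6411
Cpu = (106.6 - 95.07)/(3*0.59611686) = 6.4473
Cpl = (95.07 - 90.0)/(3*0.59611686) = 2.8350
Cpk = min(Cpu, Cpl) = 2.8350

2.8350


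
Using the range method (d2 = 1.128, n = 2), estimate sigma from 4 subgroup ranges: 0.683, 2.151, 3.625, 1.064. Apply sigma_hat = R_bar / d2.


R_bar = (0.683 + 2.151 + 3.625 + 1.064) / 4
R_bar = 7.523 / 4 = 1.88075
sigma_hat = R_bar / d2 = 1.88075 / 1.128 = 1.6673

1.6673


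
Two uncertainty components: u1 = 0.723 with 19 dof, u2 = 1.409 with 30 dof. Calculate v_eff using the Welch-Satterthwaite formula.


uc = sqrt(u1^2 + u2^2) = sqrt(0.723^2 + 1.409^2) = 1.5836698
v_eff = uc^4 / (u1^4/v1 + u2^4/v2)
= 1.5836698^4 / (0.723^4/19 + 1.409^4/30)
= 6.2901143 / 0.14575937
v_eff = 43.1541

43.1541


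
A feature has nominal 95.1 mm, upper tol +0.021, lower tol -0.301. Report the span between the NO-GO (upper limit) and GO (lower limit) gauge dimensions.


GO = nominal - lower_tol (smallest hole = maximum material condition)
GO = 95.1 - 0.301 = 94.799
NO-GO = nominal + upper_tol (largest hole = least material condition)
NO-GO = 95.1 + 0.021 = 95.121
spread = NO-GO - GO = 95.121 - 94.799 = 0.3220

0.3220


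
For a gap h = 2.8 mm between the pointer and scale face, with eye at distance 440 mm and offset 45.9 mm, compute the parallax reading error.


error = h * offset / d
= 2.8 * 45.9 / 440
= 0.2921

0.2921


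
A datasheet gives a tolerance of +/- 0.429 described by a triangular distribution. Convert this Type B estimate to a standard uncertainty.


u_B = half_width / sqrt(6)
u_B = 0.429 / 2.4494897
u_B = 0.1751

0.1751


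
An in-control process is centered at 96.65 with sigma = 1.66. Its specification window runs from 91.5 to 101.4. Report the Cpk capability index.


Cpu = (USL - mean) / (3*sigma) = (101.4 - 96.65) / (3*1.66) = 0.9538
Cpl = (mean - LSL) / (3*sigma) = (96.65 - 91.5) / (3*1.66) = 1.0341
Cpk = min(Cpu, Cpl) = 0.9538

0.9538
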